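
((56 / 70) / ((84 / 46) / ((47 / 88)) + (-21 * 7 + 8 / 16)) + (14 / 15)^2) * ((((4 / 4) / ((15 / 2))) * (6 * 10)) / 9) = 481933408 / 626415525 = 0.77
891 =891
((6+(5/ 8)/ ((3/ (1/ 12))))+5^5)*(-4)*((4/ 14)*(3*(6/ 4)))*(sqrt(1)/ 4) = -4025.59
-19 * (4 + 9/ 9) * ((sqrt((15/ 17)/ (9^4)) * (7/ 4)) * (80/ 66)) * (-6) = 13300 * sqrt(255)/ 15147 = 14.02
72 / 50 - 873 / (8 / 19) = -414387 / 200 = -2071.94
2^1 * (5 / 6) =5 / 3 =1.67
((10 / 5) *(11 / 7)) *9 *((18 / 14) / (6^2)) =1.01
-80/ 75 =-16/ 15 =-1.07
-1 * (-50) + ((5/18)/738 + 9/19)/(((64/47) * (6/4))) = 50.23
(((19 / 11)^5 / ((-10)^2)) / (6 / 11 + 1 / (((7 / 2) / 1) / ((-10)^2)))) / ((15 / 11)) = 912247 / 235587000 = 0.00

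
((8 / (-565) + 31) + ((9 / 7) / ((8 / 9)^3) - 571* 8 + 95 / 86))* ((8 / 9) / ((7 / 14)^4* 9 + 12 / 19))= -7501145264059 / 2222409420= -3375.23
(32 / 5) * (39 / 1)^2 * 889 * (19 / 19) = 43269408 / 5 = 8653881.60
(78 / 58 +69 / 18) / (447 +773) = 901 / 212280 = 0.00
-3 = -3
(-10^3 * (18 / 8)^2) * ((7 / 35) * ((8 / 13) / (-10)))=810 / 13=62.31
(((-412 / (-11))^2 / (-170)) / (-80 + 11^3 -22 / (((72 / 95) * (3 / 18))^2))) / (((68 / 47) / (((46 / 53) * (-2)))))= -6605757504 / 85282222355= -0.08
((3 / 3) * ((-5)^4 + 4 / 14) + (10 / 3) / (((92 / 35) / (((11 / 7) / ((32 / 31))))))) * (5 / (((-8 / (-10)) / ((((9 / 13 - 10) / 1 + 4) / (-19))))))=484712675 / 442624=1095.09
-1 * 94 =-94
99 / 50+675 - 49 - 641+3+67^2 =223949 / 50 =4478.98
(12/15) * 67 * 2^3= 428.80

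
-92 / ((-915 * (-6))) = -46 / 2745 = -0.02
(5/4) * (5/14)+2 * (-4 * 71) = -31783/56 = -567.55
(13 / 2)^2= 42.25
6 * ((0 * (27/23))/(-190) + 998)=5988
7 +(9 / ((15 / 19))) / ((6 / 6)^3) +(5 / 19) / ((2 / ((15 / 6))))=18.73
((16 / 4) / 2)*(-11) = -22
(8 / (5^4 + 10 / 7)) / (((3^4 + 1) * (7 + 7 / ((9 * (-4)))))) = 144 / 6292475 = 0.00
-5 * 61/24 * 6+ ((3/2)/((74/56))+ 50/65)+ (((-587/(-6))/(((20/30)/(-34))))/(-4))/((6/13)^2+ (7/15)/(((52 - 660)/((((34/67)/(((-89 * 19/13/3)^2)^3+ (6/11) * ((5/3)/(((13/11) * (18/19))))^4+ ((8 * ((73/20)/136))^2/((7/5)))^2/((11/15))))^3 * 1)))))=160595966803955258449777611802817819677569061947243973138352331650802472757148284620689869980112435251847820728947/27778103536540233429405126117300831608227529478562302811708158275238760575568601100566106571057936684243459104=5781.39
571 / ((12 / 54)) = 5139 / 2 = 2569.50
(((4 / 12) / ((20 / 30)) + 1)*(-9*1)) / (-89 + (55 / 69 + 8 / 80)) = 9315 / 60791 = 0.15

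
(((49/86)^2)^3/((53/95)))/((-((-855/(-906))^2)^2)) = -0.08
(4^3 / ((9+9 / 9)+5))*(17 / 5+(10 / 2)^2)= 9088 / 75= 121.17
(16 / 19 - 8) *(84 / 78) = -1904 / 247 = -7.71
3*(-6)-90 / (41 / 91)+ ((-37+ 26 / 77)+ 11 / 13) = -10406860 / 41041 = -253.57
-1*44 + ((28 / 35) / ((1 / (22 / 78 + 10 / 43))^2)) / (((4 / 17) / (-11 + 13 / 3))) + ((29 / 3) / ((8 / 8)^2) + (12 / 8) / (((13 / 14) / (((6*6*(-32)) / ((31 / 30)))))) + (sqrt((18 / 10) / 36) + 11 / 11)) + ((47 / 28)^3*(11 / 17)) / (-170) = -30534948835641429401 / 16592850893324160 + sqrt(5) / 10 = -1840.02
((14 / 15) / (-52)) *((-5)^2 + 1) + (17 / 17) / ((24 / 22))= 9 / 20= 0.45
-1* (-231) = 231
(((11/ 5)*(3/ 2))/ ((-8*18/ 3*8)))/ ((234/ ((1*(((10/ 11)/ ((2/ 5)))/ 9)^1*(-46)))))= 115/ 269568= 0.00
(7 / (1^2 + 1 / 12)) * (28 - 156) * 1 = -10752 / 13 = -827.08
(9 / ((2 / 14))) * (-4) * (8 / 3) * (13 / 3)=-2912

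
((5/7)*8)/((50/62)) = 7.09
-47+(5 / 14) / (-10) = -1317 / 28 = -47.04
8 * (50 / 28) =14.29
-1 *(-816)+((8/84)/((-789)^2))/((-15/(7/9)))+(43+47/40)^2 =223272764941049/80678721600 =2767.43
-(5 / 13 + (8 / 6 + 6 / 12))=-173 / 78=-2.22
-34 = -34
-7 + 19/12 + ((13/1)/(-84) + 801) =5568/7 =795.43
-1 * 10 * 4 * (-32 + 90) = -2320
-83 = -83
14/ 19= 0.74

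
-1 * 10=-10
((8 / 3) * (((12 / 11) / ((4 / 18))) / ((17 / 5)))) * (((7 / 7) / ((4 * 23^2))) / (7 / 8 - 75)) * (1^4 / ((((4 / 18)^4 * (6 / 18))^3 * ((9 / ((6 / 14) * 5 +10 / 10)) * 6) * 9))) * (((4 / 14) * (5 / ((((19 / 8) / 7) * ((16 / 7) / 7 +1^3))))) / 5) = -1977006755367 / 10537709624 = -187.61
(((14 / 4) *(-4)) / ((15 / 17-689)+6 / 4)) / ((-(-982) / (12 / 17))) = 24 / 1637485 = 0.00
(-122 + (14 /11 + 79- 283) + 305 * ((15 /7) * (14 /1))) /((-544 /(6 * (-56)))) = 1019319 /187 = 5450.90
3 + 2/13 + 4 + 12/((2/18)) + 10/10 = 1510/13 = 116.15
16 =16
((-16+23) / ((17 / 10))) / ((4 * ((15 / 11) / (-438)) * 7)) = -803 / 17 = -47.24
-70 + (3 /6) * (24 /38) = -1324 /19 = -69.68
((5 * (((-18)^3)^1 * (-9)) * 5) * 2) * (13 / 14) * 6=102351600 / 7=14621657.14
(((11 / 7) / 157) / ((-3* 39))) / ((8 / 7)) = -0.00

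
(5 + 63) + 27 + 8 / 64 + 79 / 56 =2703 / 28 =96.54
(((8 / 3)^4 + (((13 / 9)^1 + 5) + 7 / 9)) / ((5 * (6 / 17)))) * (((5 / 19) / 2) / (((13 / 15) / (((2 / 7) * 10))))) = 1989425 / 140049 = 14.21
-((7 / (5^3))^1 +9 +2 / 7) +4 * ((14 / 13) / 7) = -99262 / 11375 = -8.73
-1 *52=-52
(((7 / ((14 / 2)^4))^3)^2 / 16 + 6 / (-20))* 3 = -117245779049552313 / 130273087832835920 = -0.90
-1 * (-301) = 301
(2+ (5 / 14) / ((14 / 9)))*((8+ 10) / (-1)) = -3933 / 98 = -40.13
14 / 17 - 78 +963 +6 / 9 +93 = 49954 / 51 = 979.49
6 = 6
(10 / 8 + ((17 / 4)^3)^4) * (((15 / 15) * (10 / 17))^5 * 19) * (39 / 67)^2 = 52616251999246311309375 / 3341674386817024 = 15745475.44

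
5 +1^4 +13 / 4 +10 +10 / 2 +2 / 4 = 99 / 4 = 24.75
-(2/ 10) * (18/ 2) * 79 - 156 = -1491/ 5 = -298.20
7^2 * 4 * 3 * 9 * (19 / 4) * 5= 125685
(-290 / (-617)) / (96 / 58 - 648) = -4205 / 5782524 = -0.00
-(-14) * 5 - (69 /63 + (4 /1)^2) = 1111 /21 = 52.90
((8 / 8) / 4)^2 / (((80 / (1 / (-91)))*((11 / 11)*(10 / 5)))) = -1 / 232960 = -0.00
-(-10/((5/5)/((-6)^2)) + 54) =306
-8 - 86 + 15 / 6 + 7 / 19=-3463 / 38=-91.13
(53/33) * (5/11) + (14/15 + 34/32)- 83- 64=-4189721/29040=-144.27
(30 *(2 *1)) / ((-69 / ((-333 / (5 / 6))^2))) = -15968016 / 115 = -138852.31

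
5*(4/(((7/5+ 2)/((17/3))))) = 100/3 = 33.33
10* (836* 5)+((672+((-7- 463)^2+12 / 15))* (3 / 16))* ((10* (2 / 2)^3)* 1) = 457249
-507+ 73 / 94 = -47585 / 94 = -506.22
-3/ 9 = -1/ 3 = -0.33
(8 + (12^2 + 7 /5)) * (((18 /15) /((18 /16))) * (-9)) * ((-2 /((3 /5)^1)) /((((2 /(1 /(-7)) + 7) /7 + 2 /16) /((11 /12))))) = -539968 /105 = -5142.55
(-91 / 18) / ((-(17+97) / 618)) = 9373 / 342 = 27.41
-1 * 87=-87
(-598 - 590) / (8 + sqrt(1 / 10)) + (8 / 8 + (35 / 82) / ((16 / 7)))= -13744173 / 93152 + 132 * sqrt(10) / 71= -141.67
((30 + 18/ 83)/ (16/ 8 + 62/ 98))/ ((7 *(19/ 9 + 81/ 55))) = 1448370/ 3165703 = 0.46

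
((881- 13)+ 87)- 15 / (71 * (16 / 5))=1084805 / 1136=954.93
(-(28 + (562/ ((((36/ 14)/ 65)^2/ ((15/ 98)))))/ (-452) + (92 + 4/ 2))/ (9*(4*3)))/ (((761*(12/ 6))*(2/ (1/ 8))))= -19427/ 128386861056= -0.00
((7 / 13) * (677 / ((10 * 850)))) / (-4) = -4739 / 442000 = -0.01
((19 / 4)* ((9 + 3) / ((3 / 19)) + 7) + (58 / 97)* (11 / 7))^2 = 156174.83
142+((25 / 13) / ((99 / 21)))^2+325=85977772 / 184041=467.17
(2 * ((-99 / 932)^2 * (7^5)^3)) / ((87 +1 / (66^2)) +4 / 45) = 84453493401496687545 / 68650286326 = 1230198705.95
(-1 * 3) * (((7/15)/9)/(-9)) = 7/405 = 0.02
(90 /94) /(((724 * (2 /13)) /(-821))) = -480285 /68056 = -7.06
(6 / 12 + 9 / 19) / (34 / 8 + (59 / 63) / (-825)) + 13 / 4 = 233569333 / 67133764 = 3.48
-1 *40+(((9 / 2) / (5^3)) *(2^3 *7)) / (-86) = -215126 / 5375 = -40.02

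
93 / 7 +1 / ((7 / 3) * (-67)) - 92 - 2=-37858 / 469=-80.72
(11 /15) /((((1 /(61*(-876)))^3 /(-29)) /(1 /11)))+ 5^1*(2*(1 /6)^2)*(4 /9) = 119471298954205298 /405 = 294990861615321.72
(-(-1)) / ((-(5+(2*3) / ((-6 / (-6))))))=-1 / 11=-0.09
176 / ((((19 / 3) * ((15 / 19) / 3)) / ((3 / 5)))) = 1584 / 25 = 63.36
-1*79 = -79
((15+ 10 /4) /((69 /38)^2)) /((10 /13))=32851 /4761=6.90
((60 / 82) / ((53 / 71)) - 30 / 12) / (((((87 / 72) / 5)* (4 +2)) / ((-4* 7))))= 1849400 / 63017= 29.35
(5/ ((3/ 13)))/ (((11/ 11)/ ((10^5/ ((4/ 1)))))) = 1625000/ 3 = 541666.67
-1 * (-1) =1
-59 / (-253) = 59 / 253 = 0.23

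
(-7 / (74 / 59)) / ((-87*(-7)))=-59 / 6438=-0.01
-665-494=-1159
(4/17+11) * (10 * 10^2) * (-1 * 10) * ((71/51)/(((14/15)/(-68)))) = 1356100000/119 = 11395798.32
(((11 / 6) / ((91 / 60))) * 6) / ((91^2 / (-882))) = -11880 / 15379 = -0.77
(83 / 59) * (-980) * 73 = -5937820 / 59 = -100641.02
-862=-862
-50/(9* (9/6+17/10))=-125/72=-1.74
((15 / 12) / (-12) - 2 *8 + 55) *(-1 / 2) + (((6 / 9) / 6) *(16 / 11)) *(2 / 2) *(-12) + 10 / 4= -19945 / 1056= -18.89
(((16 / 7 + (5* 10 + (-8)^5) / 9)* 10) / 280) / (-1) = 38147 / 294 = 129.75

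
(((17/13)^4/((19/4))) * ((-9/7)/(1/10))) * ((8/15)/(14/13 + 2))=-2004504/1461005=-1.37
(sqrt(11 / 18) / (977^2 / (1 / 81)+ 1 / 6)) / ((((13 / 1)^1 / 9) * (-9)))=-sqrt(22) / 6030714235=-0.00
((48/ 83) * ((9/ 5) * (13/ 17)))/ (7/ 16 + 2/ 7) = 23296/ 21165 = 1.10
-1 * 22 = -22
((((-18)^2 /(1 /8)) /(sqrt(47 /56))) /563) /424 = 648 * sqrt(658) /1402433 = 0.01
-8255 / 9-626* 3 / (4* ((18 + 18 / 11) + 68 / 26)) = -53743313 / 57276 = -938.32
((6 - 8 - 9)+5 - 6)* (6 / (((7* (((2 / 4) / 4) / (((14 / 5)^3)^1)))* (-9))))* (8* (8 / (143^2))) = 1605632 / 2556125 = 0.63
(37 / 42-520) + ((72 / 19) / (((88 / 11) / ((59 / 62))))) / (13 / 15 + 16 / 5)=-391596361 / 754509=-519.01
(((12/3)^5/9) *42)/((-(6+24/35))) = -714.76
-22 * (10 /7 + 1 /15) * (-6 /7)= 6908 /245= 28.20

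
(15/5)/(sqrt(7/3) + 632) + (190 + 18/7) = 1615301036/8387855 - 3 *sqrt(21)/1198265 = 192.58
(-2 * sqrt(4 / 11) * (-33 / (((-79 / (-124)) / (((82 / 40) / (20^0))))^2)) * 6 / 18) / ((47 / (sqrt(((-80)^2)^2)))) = 1654211584 * sqrt(11) / 293327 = 18704.04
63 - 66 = -3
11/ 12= 0.92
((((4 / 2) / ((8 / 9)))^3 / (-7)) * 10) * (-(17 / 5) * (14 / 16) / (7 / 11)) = 136323 / 1792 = 76.07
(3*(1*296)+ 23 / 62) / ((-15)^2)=55079 / 13950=3.95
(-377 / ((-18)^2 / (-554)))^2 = 10905416041 / 26244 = 415539.40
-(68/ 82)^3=-39304/ 68921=-0.57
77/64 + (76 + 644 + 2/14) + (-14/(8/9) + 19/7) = 317323/448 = 708.31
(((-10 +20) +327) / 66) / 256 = 337 / 16896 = 0.02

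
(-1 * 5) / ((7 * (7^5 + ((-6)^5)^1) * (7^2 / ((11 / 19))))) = -5 / 5350457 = -0.00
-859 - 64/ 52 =-11183/ 13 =-860.23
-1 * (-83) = 83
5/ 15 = 1/ 3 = 0.33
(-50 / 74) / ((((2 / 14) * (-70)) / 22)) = 55 / 37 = 1.49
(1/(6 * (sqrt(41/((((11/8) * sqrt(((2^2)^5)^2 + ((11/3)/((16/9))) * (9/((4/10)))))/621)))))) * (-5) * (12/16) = -5 * 1636874^(1/4) * 41^(3/4) * sqrt(759)/543168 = -0.15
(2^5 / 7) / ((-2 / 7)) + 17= 1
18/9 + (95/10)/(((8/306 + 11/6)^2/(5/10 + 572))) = 509910317/323761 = 1574.96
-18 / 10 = -9 / 5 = -1.80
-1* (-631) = 631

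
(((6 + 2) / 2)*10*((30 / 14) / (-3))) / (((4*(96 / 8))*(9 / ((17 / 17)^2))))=-25 / 378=-0.07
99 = 99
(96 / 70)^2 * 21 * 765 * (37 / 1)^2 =1447766784 / 35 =41364765.26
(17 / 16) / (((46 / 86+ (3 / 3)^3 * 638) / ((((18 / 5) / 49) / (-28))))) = -6579 / 1506840160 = -0.00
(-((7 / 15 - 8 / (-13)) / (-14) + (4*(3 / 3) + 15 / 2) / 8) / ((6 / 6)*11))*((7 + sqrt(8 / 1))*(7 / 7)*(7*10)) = -207949 / 3432 - 29707*sqrt(2) / 1716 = -85.07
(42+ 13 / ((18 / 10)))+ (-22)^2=4799 / 9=533.22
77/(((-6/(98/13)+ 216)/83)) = 313159/10545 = 29.70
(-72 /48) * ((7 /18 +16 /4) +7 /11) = -995 /132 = -7.54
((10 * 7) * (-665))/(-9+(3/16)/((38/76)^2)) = 186200/33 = 5642.42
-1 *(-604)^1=604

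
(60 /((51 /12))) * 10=2400 /17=141.18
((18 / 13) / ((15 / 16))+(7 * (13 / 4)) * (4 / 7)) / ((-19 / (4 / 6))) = -1882 / 3705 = -0.51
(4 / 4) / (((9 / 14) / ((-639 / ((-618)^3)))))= 497 / 118014516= 0.00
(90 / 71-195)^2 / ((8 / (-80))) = -1892000250 / 5041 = -375322.41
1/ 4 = 0.25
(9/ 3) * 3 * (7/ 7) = 9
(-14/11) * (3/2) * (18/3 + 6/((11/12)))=-2898/121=-23.95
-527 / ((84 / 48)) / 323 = -124 / 133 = -0.93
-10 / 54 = -5 / 27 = -0.19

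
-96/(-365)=96/365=0.26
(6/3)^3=8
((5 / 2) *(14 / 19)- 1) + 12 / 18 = 86 / 57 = 1.51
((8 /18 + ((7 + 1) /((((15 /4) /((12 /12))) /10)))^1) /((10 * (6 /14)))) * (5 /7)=3.63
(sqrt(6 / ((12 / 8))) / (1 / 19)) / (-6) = -6.33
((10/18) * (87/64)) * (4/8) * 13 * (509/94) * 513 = 164068515/12032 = 13636.01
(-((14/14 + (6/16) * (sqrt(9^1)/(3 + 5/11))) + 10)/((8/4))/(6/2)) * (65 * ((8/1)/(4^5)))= -0.96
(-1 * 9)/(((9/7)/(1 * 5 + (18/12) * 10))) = -140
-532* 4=-2128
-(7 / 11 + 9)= -106 / 11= -9.64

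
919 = 919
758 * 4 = 3032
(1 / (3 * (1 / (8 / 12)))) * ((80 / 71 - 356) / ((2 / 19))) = -478724 / 639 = -749.18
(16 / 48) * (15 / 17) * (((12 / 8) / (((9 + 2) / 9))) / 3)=45 / 374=0.12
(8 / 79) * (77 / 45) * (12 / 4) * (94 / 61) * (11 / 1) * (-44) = -28025536 / 72285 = -387.71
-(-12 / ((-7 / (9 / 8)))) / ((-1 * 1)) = 1.93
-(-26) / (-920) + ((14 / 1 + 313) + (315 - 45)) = 274607 / 460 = 596.97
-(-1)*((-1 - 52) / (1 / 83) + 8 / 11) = -48381 / 11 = -4398.27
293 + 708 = 1001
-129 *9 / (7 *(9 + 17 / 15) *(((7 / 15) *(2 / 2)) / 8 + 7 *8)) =-0.29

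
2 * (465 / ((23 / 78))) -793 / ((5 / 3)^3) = 8575047 / 2875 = 2982.63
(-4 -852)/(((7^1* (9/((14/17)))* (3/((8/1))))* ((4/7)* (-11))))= 23968/5049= 4.75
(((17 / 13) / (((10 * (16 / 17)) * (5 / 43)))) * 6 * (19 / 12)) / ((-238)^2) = 817 / 4076800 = 0.00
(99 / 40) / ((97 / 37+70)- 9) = 0.04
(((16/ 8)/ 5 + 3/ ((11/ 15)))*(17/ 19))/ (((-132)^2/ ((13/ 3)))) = 2873/ 2874960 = 0.00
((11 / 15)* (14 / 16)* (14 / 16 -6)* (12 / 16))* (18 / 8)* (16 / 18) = -3157 / 640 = -4.93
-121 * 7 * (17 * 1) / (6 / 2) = -14399 / 3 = -4799.67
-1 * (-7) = 7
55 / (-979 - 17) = -55 / 996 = -0.06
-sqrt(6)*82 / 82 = -sqrt(6) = -2.45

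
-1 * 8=-8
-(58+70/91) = -764/13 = -58.77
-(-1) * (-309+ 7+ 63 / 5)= -1447 / 5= -289.40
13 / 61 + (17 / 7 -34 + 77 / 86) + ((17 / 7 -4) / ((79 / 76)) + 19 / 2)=-32600007 / 1450519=-22.47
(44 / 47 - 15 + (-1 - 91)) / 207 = -4985 / 9729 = -0.51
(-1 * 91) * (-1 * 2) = 182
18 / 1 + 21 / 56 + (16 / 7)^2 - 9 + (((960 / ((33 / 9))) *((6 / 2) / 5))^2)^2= 3495111459506795 / 5739272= 608981672.15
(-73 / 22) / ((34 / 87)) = -6351 / 748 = -8.49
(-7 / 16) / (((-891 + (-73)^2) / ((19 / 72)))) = -19 / 730368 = -0.00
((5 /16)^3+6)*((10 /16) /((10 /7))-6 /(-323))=3424721 /1245184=2.75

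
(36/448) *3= 0.24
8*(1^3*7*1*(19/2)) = 532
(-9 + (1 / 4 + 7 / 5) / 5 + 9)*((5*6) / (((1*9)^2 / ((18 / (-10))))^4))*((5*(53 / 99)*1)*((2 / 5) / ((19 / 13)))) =689 / 389559375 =0.00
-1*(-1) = 1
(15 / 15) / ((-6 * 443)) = -1 / 2658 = -0.00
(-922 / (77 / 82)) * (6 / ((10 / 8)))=-1814496 / 385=-4712.98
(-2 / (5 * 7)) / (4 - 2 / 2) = -2 / 105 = -0.02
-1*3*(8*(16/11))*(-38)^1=14592/11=1326.55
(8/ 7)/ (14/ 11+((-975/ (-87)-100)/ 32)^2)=0.13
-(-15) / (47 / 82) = 26.17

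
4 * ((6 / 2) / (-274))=-6 / 137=-0.04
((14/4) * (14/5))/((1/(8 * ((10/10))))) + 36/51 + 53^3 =12661269/85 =148956.11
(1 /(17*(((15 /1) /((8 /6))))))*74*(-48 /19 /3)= -4736 /14535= -0.33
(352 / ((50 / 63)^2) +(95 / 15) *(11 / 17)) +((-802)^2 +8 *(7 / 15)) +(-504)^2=28616949997 / 31875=897786.67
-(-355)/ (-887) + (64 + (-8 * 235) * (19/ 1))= -31627227/ 887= -35656.40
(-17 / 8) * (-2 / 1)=17 / 4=4.25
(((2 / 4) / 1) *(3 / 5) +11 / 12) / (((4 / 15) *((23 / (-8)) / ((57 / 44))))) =-4161 / 2024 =-2.06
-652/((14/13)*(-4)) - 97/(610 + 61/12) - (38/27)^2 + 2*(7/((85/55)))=202693016711/1280618262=158.28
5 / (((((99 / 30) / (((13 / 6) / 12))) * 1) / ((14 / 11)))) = 2275 / 6534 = 0.35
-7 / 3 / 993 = -7 / 2979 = -0.00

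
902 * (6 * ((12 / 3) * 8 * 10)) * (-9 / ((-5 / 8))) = 24938496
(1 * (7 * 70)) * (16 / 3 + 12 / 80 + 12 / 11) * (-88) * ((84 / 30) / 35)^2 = -3401776 / 1875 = -1814.28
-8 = -8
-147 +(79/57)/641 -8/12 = -1798406/12179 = -147.66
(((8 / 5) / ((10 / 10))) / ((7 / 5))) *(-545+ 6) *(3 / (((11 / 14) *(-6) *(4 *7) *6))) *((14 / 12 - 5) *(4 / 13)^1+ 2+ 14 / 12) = 1085 / 234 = 4.64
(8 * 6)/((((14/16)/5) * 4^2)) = 17.14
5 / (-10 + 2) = -5 / 8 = -0.62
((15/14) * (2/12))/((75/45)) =3/28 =0.11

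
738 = 738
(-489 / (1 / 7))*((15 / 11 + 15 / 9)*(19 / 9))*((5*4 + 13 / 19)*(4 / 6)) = -29894200 / 99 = -301961.62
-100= -100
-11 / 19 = -0.58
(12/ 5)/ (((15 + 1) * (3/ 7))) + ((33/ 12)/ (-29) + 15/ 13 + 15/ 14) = 2.48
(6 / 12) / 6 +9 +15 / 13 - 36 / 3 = -275 / 156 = -1.76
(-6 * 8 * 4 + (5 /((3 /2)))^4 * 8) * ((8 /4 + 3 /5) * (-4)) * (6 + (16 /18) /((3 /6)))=-46918144 /729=-64359.59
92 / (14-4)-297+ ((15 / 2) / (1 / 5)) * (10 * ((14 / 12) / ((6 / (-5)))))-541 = -71603 / 60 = -1193.38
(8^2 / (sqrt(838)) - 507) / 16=-507 / 16+ 2*sqrt(838) / 419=-31.55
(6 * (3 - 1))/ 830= 6/ 415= 0.01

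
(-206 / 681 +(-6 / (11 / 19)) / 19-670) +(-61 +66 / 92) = -251937355 / 344586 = -731.13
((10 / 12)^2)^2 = 625 / 1296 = 0.48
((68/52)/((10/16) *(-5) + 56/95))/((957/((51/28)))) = -54910/55938883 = -0.00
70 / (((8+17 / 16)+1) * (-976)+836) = -14 / 1797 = -0.01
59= 59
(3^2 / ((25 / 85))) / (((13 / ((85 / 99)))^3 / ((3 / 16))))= 2088025 / 1263257424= 0.00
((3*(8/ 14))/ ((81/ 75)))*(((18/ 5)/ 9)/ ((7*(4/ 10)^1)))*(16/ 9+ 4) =5200/ 3969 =1.31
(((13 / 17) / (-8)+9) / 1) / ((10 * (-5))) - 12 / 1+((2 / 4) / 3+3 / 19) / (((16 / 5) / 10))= -2163551 / 193800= -11.16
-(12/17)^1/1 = -12/17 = -0.71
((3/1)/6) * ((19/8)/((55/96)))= 114/55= 2.07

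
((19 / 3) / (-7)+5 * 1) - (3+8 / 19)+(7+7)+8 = 9047 / 399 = 22.67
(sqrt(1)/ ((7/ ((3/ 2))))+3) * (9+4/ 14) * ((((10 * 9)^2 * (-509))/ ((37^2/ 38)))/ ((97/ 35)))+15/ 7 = -1145648845605/ 929551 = -1232475.51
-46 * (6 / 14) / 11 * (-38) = 5244 / 77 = 68.10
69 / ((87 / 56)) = 1288 / 29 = 44.41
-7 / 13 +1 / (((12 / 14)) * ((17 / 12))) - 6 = -1263 / 221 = -5.71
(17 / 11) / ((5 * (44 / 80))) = 68 / 121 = 0.56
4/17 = 0.24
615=615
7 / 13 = 0.54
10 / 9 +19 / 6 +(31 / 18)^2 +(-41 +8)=-8345 / 324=-25.76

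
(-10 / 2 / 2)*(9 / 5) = -9 / 2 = -4.50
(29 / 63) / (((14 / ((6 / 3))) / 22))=638 / 441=1.45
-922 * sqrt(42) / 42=-461 * sqrt(42) / 21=-142.27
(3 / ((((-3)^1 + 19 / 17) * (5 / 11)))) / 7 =-0.50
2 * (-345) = -690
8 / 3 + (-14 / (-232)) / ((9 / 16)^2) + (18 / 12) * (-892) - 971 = -5417129 / 2349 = -2306.14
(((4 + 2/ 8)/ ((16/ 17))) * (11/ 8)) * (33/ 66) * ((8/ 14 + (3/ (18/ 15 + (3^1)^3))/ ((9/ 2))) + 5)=52666493/ 3032064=17.37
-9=-9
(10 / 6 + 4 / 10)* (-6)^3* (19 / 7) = -42408 / 35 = -1211.66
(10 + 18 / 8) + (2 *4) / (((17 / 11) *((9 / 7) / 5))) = 19817 / 612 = 32.38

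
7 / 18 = 0.39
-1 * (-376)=376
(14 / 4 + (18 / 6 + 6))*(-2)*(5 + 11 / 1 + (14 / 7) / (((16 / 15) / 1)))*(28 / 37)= -25025 / 74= -338.18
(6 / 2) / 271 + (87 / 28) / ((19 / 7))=23805 / 20596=1.16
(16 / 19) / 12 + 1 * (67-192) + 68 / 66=-25895 / 209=-123.90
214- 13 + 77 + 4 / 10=1392 / 5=278.40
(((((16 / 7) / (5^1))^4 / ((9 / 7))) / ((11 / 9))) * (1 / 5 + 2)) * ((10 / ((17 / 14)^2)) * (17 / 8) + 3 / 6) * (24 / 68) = 99680256 / 309771875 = 0.32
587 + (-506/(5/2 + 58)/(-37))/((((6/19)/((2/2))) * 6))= 2150618/3663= 587.12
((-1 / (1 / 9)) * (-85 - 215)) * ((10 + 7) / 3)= 15300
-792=-792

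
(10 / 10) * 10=10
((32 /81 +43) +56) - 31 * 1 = 5540 /81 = 68.40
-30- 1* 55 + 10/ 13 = -84.23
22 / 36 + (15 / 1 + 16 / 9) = 313 / 18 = 17.39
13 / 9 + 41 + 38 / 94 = 18125 / 423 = 42.85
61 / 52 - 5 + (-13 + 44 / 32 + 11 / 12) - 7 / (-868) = -140507 / 9672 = -14.53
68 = 68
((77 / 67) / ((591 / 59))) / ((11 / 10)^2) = 41300 / 435567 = 0.09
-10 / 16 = -5 / 8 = -0.62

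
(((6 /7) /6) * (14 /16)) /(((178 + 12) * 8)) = 1 /12160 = 0.00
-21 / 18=-7 / 6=-1.17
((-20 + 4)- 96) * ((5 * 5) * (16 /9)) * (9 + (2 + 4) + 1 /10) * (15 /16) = -70466.67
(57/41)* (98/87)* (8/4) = 3724/1189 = 3.13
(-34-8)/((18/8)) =-18.67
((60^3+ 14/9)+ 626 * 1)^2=3801127323904/81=46927497825.98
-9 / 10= -0.90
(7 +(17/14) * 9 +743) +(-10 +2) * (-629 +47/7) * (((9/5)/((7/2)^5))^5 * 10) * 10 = 1785800501212397516007477087/2346870084411938576412250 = 760.93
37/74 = 1/2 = 0.50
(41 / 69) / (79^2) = 41 / 430629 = 0.00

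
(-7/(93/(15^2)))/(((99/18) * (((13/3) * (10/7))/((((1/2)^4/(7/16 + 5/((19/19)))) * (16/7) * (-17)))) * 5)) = 5712/128557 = 0.04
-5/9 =-0.56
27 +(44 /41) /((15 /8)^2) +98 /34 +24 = 8497972 /156825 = 54.19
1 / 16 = 0.06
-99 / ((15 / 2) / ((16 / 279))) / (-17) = 352 / 7905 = 0.04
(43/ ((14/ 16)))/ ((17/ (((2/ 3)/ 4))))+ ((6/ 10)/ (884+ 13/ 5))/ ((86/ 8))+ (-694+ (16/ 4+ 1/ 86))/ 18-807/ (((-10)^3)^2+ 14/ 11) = -170005736857005949/ 4491370594282572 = -37.85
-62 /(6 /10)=-103.33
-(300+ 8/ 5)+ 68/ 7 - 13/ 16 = -163911/ 560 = -292.70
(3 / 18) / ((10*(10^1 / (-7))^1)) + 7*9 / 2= 18893 / 600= 31.49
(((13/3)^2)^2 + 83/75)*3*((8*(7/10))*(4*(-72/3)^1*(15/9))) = -641774336/675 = -950776.79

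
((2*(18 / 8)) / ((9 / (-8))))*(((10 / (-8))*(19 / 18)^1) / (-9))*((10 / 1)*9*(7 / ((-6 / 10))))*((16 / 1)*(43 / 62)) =5719000 / 837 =6832.74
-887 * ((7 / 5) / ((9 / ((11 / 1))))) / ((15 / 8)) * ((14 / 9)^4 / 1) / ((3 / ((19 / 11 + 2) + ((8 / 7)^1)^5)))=-2648000128 / 295245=-8968.82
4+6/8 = 19/4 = 4.75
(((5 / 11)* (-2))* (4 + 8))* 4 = -480 / 11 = -43.64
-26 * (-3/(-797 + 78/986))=-19227/196441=-0.10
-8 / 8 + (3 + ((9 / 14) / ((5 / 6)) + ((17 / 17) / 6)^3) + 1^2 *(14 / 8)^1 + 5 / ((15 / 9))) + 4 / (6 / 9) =102257 / 7560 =13.53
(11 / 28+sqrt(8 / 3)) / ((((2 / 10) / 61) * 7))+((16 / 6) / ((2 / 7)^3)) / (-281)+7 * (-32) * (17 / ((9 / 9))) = -626427187 / 165228+610 * sqrt(6) / 21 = -3720.14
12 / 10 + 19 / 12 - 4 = -73 / 60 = -1.22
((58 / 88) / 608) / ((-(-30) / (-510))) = -493 / 26752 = -0.02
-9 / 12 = -3 / 4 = -0.75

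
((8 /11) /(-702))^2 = 16 /14907321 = 0.00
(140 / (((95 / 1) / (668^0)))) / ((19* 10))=14 / 1805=0.01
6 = 6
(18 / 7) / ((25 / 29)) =522 / 175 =2.98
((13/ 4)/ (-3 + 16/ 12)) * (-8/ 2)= 39/ 5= 7.80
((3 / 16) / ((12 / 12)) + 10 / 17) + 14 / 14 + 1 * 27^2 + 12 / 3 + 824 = 423987 / 272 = 1558.78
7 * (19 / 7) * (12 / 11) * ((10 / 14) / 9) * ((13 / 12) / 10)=247 / 1386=0.18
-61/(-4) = 61/4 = 15.25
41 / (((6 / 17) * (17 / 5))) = 205 / 6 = 34.17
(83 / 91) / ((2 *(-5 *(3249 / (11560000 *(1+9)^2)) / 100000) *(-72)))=119935000000000 / 2660931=45072570.46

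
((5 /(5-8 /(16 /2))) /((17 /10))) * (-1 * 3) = -75 /34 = -2.21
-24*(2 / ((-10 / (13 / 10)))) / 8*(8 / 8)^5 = 39 / 50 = 0.78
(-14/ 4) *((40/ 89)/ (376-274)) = -0.02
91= 91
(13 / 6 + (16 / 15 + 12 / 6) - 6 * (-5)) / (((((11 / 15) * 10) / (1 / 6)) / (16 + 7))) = 24311 / 1320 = 18.42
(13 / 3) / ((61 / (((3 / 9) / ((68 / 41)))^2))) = 21853 / 7615728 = 0.00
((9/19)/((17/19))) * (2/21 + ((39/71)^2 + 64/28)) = 851973/599879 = 1.42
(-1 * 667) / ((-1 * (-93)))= -667 / 93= -7.17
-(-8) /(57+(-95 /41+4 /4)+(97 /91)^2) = 679042 /4822823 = 0.14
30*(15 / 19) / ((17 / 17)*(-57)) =-150 / 361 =-0.42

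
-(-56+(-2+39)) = 19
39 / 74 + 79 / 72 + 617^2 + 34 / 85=5070804443 / 13320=380691.02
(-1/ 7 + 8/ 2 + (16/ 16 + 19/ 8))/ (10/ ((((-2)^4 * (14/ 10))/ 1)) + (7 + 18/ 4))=135/ 223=0.61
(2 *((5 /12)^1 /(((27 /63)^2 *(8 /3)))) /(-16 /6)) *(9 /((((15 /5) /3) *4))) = -1.44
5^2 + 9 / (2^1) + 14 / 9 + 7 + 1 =703 / 18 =39.06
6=6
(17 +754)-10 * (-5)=821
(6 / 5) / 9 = 2 / 15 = 0.13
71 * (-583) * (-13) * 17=9147853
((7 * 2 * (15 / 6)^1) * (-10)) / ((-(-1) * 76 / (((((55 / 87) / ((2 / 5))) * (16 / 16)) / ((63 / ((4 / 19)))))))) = -6875 / 282663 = -0.02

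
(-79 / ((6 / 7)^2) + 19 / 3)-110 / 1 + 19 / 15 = -37787 / 180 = -209.93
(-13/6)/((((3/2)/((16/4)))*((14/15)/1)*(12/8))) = -260/63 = -4.13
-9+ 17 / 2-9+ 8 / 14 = -125 / 14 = -8.93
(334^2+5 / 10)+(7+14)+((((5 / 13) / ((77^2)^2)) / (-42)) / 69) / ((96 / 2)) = 7092878130905046475 / 63569071998432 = 111577.50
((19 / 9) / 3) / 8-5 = -1061 / 216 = -4.91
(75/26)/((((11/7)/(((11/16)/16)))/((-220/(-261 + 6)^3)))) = 77/73577088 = 0.00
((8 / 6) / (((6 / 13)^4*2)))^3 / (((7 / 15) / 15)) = 582452128062025 / 5714053632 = 101933.26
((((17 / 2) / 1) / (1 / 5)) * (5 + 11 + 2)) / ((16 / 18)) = 6885 / 8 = 860.62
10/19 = 0.53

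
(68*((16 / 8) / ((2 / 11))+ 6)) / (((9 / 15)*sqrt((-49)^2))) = 39.32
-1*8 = -8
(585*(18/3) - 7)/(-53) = -3503/53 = -66.09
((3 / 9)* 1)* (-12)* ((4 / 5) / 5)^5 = -4096 / 9765625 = -0.00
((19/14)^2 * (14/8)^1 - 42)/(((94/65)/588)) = -5928195/376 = -15766.48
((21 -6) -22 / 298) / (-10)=-1112 / 745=-1.49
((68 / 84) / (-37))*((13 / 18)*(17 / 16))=-3757 / 223776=-0.02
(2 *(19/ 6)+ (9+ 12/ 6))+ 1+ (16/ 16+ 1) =61/ 3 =20.33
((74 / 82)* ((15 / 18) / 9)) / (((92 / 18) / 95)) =17575 / 11316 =1.55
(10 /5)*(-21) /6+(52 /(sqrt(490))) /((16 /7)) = -7+13*sqrt(10) /40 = -5.97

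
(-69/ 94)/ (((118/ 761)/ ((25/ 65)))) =-262545/ 144196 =-1.82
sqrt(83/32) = sqrt(166)/8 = 1.61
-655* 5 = -3275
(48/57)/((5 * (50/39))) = 0.13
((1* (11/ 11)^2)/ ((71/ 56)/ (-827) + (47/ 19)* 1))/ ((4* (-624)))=-109991/ 678698280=-0.00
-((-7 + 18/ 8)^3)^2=-47045881/ 4096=-11485.81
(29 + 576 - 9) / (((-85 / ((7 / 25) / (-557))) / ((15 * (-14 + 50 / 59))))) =-9712416 / 13966775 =-0.70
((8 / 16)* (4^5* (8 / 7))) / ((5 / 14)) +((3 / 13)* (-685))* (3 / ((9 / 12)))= 65396 / 65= 1006.09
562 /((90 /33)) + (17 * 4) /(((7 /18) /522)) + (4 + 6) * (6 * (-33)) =9397657 /105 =89501.50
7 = 7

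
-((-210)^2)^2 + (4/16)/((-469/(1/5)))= -18242317800001/9380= -1944810000.00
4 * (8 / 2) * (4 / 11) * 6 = 384 / 11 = 34.91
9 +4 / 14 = 9.29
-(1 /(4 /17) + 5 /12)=-4.67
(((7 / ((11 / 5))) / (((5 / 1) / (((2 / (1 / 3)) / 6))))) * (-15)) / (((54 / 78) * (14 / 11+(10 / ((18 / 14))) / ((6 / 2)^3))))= -5265 / 596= -8.83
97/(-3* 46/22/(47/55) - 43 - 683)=-4559/34467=-0.13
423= 423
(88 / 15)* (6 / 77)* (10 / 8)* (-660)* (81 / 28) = -53460 / 49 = -1091.02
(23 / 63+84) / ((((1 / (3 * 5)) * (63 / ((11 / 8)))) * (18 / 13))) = 3800225 / 190512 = 19.95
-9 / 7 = -1.29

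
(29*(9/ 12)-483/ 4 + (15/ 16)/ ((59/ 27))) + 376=261893/ 944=277.43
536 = 536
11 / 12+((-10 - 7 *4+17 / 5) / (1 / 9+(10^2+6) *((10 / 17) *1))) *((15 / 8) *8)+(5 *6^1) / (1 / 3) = 9473803 / 114684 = 82.61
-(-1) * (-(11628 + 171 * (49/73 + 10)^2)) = -165735423/5329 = -31100.66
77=77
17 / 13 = 1.31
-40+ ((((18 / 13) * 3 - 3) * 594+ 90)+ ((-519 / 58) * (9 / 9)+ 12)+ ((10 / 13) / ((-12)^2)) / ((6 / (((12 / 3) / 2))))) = 60132493 / 81432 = 738.44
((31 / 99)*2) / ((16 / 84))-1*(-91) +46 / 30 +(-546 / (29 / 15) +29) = -1508161 / 9570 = -157.59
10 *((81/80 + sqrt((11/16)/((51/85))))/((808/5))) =405/6464 + 25 *sqrt(165)/4848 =0.13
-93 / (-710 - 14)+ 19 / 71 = 20359 / 51404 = 0.40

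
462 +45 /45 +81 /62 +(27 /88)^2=111485863 /240064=464.40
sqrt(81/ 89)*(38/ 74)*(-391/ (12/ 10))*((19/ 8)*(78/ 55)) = -16514667*sqrt(89)/ 289784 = -537.64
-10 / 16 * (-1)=5 / 8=0.62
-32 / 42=-16 / 21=-0.76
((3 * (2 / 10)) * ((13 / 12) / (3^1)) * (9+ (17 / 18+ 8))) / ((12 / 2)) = 4199 / 6480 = 0.65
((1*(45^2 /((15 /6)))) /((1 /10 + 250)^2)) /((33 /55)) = 135000 /6255001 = 0.02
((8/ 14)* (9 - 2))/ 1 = 4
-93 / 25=-3.72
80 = 80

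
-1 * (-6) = 6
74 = 74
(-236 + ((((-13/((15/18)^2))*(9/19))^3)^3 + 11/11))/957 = -417249249038915686076410851724777/1178024775598537445068359375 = -354193.95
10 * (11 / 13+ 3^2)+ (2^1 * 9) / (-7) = 8726 / 91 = 95.89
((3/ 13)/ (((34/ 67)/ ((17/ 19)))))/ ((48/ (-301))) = -20167/ 7904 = -2.55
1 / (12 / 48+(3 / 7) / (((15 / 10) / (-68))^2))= 84 / 74005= 0.00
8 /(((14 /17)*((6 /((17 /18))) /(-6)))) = -578 /63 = -9.17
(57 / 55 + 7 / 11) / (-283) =-0.01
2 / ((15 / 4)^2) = 32 / 225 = 0.14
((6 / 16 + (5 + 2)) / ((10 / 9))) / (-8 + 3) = -531 / 400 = -1.33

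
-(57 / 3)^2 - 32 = -393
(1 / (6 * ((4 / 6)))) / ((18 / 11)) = 11 / 72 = 0.15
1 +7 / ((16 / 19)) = 149 / 16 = 9.31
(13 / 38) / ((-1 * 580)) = -13 / 22040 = -0.00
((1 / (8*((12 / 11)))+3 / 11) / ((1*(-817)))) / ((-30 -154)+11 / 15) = 2045 / 790568416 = 0.00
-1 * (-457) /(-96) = -457 /96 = -4.76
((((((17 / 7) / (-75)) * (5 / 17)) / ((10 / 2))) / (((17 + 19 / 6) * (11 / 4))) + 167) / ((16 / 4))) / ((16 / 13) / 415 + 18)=41971445893 / 18098458840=2.32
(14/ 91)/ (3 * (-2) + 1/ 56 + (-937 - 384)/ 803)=-89936/ 4458753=-0.02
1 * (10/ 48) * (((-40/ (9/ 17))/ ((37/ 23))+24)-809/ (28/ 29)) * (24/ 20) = -8026657/ 37296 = -215.21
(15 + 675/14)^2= 3996.05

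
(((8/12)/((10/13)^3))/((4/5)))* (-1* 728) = -199927/150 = -1332.85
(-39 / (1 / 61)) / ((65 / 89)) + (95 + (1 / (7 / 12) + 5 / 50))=-3160.59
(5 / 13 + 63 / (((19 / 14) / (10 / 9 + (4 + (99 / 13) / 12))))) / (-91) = -131951 / 44954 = -2.94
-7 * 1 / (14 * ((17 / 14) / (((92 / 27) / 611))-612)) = 0.00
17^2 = 289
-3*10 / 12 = -5 / 2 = -2.50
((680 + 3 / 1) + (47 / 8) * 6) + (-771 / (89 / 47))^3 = -67496626.40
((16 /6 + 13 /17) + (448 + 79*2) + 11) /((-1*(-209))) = 31642 /10659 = 2.97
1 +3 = 4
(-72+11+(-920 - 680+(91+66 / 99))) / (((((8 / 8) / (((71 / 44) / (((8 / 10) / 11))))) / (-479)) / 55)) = 11007863075 / 12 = 917321922.92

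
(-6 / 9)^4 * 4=64 / 81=0.79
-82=-82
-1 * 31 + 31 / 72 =-2201 / 72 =-30.57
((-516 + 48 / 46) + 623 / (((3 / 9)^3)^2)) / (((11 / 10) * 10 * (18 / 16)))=9274664 / 253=36658.75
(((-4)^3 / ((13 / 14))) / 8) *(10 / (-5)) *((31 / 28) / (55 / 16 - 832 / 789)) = 3130752 / 391079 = 8.01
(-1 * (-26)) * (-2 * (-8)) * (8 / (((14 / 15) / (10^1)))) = 249600 / 7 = 35657.14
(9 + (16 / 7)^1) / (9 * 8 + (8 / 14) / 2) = 79 / 506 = 0.16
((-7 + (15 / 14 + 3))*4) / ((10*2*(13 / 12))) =-246 / 455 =-0.54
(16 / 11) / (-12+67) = 16 / 605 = 0.03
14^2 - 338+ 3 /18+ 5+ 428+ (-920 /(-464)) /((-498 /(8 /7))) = 9811581 /33698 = 291.16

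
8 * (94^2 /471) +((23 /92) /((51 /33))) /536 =150.08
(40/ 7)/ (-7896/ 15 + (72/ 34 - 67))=-0.01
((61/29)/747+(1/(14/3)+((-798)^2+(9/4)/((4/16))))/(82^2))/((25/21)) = 193139727551/2427700200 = 79.56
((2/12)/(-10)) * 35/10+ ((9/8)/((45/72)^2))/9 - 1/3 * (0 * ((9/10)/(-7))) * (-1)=157/600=0.26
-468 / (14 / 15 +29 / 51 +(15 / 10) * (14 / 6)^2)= -238680 / 4931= -48.40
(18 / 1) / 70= 9 / 35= 0.26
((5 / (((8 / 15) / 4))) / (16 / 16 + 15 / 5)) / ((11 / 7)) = 5.97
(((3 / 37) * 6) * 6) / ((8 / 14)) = 189 / 37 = 5.11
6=6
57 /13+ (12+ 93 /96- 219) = -83885 /416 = -201.65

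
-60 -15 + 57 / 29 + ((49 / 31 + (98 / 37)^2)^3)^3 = 3318523620271816975619275157867895165279521886416263 / 12950432589716158326244942292432672922302411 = 256248090.35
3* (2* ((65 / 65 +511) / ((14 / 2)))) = 3072 / 7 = 438.86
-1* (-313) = 313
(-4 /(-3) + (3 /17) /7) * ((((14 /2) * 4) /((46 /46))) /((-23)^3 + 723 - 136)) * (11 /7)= -1067 /206703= -0.01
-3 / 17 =-0.18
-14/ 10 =-7/ 5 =-1.40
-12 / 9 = -4 / 3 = -1.33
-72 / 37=-1.95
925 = 925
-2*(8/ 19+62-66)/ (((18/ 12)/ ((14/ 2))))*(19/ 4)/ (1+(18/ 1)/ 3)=68/ 3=22.67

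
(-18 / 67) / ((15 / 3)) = -18 / 335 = -0.05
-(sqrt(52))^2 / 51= -52 / 51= -1.02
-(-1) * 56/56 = 1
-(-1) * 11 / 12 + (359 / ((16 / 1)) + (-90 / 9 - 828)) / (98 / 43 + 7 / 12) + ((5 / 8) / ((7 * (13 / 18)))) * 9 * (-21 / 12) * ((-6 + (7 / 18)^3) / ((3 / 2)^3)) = -20946128927 / 74653488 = -280.58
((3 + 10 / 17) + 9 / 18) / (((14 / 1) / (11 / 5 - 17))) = -5143 / 1190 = -4.32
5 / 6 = 0.83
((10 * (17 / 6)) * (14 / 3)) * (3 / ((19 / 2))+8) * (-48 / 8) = -376040 / 57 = -6597.19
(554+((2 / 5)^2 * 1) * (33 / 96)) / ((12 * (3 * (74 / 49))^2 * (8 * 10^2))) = 88685737 / 31541760000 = 0.00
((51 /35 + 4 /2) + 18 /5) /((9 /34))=8398 /315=26.66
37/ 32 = 1.16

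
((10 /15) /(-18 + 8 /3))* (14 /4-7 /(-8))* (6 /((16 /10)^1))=-525 /736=-0.71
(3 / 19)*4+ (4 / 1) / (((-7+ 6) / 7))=-27.37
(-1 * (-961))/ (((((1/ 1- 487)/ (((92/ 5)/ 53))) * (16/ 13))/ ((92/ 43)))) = -6608797/ 5537970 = -1.19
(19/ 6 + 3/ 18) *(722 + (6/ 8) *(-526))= 3275/ 3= 1091.67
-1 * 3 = -3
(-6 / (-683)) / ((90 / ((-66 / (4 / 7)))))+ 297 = 2028433 / 6830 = 296.99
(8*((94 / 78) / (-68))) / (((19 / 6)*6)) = -94 / 12597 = -0.01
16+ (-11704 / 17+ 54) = -10514 / 17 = -618.47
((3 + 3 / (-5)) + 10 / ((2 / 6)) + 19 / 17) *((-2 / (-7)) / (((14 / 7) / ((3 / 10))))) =1221 / 850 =1.44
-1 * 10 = -10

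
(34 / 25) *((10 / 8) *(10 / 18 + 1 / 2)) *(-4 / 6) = -323 / 270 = -1.20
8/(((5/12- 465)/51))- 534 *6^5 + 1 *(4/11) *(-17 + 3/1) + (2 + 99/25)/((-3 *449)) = -343007239476529/82604775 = -4152389.97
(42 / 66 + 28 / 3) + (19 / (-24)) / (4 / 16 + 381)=1003241 / 100650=9.97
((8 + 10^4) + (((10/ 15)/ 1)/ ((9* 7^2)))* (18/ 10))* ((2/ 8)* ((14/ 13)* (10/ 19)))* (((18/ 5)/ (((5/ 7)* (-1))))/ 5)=-44135292/ 30875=-1429.48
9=9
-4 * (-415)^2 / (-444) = 172225 / 111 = 1551.58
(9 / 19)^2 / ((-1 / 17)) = -3.81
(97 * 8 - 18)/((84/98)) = 2653/3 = 884.33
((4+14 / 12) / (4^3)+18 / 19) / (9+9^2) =0.01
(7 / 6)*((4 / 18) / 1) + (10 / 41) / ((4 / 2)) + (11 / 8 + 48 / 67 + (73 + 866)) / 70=114846383 / 8306928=13.83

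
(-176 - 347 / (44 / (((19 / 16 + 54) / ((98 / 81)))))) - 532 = -73664817 / 68992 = -1067.73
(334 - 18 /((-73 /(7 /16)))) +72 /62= 6069713 /18104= 335.27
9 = 9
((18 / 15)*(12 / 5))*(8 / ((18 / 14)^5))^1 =1075648 / 164025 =6.56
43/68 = 0.63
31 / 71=0.44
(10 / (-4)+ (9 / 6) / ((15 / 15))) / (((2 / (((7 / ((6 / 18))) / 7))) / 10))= -15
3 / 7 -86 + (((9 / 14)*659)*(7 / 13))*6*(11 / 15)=417752 / 455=918.14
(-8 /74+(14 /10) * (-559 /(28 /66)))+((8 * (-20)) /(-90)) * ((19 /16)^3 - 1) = -87313317 /47360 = -1843.61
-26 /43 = -0.60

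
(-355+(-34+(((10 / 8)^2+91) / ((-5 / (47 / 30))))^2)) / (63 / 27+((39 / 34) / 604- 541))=-6685737250583 / 7964654160000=-0.84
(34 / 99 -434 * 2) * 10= -858980 / 99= -8676.57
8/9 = 0.89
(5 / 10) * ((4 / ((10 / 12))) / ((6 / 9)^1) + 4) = 28 / 5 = 5.60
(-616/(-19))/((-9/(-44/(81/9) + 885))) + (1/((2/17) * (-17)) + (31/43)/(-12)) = -839394049/264708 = -3171.02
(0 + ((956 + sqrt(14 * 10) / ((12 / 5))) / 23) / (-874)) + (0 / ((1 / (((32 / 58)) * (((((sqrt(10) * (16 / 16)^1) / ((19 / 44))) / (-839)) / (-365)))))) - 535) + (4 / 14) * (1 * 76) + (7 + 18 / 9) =-504.33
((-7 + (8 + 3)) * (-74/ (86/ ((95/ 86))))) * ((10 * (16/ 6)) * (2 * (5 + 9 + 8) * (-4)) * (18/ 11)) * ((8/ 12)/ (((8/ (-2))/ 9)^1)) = -80985600/ 1849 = -43799.68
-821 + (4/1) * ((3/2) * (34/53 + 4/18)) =-815.82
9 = 9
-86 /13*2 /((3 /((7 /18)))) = -602 /351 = -1.72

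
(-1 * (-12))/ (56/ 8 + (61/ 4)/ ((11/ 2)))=264/ 215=1.23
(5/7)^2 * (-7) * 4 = -100/7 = -14.29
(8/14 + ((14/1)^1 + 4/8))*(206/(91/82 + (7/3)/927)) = 4956036786/1775515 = 2791.32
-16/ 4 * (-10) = 40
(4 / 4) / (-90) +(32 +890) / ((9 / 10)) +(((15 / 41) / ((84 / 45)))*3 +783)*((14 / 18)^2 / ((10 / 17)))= 600329 / 328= 1830.27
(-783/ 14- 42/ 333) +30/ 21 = -12127/ 222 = -54.63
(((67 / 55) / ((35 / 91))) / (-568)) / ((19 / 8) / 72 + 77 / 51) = -0.00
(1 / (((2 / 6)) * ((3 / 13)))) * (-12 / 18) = -26 / 3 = -8.67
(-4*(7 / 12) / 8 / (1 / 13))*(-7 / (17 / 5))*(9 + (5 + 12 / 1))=41405 / 204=202.97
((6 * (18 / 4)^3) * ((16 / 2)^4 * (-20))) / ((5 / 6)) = -53747712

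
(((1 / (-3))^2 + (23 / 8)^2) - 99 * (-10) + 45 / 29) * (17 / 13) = 283947685 / 217152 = 1307.60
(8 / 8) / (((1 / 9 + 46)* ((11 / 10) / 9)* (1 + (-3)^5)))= -81 / 110473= -0.00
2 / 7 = 0.29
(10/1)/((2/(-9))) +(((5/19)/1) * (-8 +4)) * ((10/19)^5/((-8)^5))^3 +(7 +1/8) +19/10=-13927343940658076874070653391163/387139511901544874908508487680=-35.97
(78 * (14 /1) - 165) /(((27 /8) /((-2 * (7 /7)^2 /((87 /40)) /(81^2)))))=-65920 /1712421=-0.04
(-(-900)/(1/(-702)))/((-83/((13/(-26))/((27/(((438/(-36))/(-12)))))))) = -23725/166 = -142.92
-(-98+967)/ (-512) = 869/ 512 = 1.70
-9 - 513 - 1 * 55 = -577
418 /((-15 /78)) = -10868 /5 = -2173.60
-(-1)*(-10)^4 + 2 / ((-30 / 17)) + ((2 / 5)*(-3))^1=29993 / 3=9997.67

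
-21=-21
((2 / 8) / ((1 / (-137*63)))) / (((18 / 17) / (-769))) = 12537007 / 8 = 1567125.88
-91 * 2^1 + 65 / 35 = -1261 / 7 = -180.14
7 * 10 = 70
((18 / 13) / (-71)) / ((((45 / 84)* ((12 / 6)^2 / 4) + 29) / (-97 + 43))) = 27216 / 763321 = 0.04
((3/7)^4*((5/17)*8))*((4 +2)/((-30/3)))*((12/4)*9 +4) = -60264/40817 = -1.48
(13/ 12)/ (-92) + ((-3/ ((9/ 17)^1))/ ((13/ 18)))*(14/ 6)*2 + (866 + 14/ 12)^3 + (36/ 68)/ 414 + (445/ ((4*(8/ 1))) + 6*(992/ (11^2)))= 346518931574815951/ 531397152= 652090306.23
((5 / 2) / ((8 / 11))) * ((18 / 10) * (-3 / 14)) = -297 / 224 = -1.33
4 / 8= 0.50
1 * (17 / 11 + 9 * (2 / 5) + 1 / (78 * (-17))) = 375203 / 72930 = 5.14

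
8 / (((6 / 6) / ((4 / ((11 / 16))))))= 512 / 11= 46.55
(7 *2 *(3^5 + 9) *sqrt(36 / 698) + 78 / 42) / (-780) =-882 *sqrt(698) / 22685 - 1 / 420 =-1.03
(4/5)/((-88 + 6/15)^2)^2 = 125/9201030084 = 0.00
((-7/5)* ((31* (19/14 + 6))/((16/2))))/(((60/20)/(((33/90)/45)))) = -35123/324000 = -0.11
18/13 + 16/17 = 514/221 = 2.33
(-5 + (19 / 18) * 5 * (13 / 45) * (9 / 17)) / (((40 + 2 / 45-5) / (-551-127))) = 2174685 / 26809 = 81.12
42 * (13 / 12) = 45.50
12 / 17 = 0.71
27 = 27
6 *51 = 306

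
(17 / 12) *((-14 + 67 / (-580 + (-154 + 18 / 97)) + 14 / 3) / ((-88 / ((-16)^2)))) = 68426258 / 1761705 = 38.84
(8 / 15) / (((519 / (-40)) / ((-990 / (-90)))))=-704 / 1557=-0.45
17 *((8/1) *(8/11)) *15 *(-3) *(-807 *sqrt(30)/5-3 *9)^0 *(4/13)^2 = -783360/1859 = -421.39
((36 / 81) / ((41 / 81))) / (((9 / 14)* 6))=28 / 123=0.23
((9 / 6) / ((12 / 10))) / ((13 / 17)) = 1.63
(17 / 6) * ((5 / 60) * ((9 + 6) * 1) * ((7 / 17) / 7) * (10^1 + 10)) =4.17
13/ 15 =0.87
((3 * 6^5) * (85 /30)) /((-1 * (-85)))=3888 /5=777.60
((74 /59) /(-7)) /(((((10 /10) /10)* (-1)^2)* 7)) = -740 /2891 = -0.26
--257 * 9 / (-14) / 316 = -2313 / 4424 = -0.52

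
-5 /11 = -0.45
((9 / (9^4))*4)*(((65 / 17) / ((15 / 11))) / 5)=572 / 185895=0.00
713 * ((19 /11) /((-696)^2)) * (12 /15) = 13547 /6660720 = 0.00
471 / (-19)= -471 / 19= -24.79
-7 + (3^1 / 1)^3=20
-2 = -2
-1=-1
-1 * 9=-9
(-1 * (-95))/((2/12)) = 570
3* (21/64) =63/64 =0.98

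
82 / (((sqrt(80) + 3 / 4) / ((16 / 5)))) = -384 / 155 + 2048*sqrt(5) / 155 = 27.07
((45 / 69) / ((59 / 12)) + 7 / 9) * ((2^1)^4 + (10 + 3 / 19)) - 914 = -206564815 / 232047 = -890.19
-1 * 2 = -2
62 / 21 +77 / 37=3911 / 777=5.03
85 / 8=10.62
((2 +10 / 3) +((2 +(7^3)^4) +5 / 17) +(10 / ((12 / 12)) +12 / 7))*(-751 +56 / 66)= -11120260023165710 / 1071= -10383062579986.66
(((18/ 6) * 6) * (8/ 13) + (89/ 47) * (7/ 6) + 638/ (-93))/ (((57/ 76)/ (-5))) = -2434270/ 56823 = -42.84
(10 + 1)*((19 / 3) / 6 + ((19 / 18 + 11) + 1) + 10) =2387 / 9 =265.22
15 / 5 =3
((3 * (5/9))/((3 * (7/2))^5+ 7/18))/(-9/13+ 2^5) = 6240/14960107547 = 0.00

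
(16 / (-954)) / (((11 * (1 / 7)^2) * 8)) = -0.01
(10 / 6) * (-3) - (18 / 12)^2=-29 / 4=-7.25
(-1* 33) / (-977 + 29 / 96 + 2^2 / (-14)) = 22176 / 656533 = 0.03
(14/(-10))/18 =-7/90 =-0.08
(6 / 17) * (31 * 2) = 372 / 17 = 21.88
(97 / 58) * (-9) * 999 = -872127 / 58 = -15036.67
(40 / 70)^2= 16 / 49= 0.33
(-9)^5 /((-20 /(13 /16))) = 2398.87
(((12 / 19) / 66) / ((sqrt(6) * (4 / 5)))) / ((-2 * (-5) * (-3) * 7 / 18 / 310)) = -155 * sqrt(6) / 2926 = -0.13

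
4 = 4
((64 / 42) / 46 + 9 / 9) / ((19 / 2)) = 998 / 9177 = 0.11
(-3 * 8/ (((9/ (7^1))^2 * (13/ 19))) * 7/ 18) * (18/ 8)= -6517/ 351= -18.57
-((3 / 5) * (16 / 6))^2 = -64 / 25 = -2.56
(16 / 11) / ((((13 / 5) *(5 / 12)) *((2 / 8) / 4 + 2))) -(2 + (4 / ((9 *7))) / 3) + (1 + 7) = 1971026 / 297297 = 6.63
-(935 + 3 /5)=-4678 /5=-935.60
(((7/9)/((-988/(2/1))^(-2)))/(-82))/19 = -44954/369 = -121.83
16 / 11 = 1.45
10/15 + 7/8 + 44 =1093/24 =45.54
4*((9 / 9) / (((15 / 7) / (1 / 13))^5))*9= 67228 / 31327846875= 0.00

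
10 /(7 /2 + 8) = 20 /23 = 0.87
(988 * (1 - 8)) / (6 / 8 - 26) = 27664 / 101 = 273.90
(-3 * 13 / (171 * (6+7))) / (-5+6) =-1 / 57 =-0.02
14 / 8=7 / 4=1.75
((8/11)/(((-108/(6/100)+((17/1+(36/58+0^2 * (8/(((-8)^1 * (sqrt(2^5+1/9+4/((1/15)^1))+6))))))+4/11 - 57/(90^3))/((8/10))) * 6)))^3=-424716355141632000000/1339380869965867886790029474611981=-0.00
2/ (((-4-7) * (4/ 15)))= -15/ 22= -0.68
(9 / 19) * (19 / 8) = 9 / 8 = 1.12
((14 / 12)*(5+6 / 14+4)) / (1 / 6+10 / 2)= 66 / 31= 2.13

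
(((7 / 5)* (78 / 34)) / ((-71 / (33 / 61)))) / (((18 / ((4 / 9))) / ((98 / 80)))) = -49049 / 66264300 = -0.00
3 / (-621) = -1 / 207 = -0.00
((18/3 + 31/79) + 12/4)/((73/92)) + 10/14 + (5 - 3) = 587421/40369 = 14.55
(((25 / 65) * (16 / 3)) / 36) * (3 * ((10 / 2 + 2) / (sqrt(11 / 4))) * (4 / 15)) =224 * sqrt(11) / 3861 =0.19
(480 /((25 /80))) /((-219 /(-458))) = 234496 /73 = 3212.27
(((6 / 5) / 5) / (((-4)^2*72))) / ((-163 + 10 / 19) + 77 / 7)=-0.00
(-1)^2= 1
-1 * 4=-4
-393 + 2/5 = -1963/5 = -392.60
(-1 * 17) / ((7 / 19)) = -323 / 7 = -46.14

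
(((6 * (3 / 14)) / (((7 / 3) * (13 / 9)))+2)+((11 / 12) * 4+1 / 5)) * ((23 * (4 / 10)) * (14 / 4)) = 1373123 / 6825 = 201.19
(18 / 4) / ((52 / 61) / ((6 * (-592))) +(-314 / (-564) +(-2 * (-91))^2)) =11456532 / 84331675889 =0.00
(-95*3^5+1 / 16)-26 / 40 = -23085.59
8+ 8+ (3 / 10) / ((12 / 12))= 163 / 10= 16.30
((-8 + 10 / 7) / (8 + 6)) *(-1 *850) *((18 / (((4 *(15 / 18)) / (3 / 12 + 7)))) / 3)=510255 / 98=5206.68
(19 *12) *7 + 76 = 1672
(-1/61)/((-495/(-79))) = -79/30195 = -0.00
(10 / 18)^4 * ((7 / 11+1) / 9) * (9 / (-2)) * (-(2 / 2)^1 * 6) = 1250 / 2673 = 0.47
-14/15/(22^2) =-7/3630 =-0.00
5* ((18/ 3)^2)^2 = 6480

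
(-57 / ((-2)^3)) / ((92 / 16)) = 1.24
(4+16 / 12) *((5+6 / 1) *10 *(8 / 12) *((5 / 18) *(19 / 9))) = 167200 / 729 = 229.36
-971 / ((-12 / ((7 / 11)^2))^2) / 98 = -47579 / 4216608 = -0.01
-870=-870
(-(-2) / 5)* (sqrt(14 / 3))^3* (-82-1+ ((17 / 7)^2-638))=-9344* sqrt(42) / 21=-2883.62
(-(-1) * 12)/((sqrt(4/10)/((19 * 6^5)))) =886464 * sqrt(10) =2803245.30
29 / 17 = 1.71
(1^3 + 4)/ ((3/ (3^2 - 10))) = -5/ 3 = -1.67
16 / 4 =4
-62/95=-0.65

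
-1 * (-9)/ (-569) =-9/ 569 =-0.02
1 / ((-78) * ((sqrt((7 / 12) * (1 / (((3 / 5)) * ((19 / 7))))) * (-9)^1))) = sqrt(95) / 4095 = 0.00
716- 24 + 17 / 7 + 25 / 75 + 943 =34393 / 21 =1637.76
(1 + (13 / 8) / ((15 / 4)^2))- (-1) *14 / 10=566 / 225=2.52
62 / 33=1.88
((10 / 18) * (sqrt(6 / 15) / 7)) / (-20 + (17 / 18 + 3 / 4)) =-4 * sqrt(10) / 4613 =-0.00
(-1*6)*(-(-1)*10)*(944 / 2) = -28320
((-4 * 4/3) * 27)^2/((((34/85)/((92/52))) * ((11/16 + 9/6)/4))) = 167710.95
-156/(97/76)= -11856/97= -122.23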